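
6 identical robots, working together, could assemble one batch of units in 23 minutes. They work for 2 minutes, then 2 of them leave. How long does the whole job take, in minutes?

One robot does 1/138 of the job per minute.
After 2 minutes with 6 robots, 2/23 is done (21/23 left).
With 4 robots the rate is 4/138 = 2/69, so the rest takes 21/23 ÷ 2/69 = 63/2 minutes.
Total = 2 + 63/2 = 67/2 minutes.

67/2 minutes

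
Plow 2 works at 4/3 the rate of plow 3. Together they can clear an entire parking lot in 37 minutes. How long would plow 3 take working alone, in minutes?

Let plow 3's rate be r; then plow 2's rate is (4/3)r, so together (4/3 + 1)r = (7/3)r = 1/37.
Thus r = 3/259 per minute.
Plow 3 alone: 259/3 minutes; plow 2 alone: 259/4 minutes.

259/3 minutes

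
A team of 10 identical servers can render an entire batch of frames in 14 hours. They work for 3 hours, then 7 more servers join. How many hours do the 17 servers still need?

One server does 1/140 of the job per hour.
After 3 hours with 10 servers, 3/14 is done (11/14 left).
With 17 servers the rate is 17/140, so the rest takes 11/14 ÷ 17/140 = 110/17 hours.

110/17 hours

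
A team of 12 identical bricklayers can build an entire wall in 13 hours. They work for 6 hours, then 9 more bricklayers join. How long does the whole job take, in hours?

10 hours

One bricklayer does 1/156 of the job per hour.
After 6 hours with 12 bricklayers, 6/13 is done (7/13 left).
With 21 bricklayers the rate is 21/156 = 7/52, so the rest takes 7/13 ÷ 7/52 = 4 hours.
Total = 6 + 4 = 10 hours.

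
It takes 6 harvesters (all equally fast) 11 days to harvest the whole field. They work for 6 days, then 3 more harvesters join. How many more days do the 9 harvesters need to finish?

10/3 days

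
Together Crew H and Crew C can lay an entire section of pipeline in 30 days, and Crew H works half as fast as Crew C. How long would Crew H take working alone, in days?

Let Crew C's rate be r; then Crew H's rate is (1/2)r, so together (1/2 + 1)r = (3/2)r = 1/30.
Thus r = 1/45 per day.
Crew C alone: 45 days; Crew H alone: 90 days.

90 days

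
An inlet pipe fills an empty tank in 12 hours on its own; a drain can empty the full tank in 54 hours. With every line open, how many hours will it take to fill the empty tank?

108/7 hours

Net rate = 1/12 − 1/54 = (9 − 2)/108 = 7/108 per hour.
Filling time = 1 ÷ (7/108) = 108/7 hours.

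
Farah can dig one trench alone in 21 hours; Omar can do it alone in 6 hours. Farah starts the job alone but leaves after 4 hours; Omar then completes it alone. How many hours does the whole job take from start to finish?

In 4 hours Farah does 4/21 of the job, leaving 17/21.
Omar works at 1/6 per hour, so finishing takes 17/21 ÷ 1/6 = 34/7 hours.
Total time = 4 + 34/7 = 62/7 hours.

62/7 hours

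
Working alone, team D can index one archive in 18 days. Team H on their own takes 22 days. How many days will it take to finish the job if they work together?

99/10 days

Combined rate: 1/18 + 1/22 = (11 + 9)/198 = 20/198 = 10/99 per day.
Time = 1 ÷ (10/99) = 99/10 days.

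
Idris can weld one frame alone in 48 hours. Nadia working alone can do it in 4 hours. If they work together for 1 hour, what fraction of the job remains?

Combined rate: 1/48 + 1/4 = (1 + 12)/48 = 13/48 per hour.
In 1 hour they complete 1·13/48 = 13/48 of the job.
So 35/48 remains.

35/48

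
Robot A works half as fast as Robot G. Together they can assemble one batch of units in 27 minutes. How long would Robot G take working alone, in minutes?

81/2 minutes

Let Robot G's rate be r; then Robot A's rate is (1/2)r, so together (1/2 + 1)r = (3/2)r = 1/27.
Thus r = 2/81 per minute.
Robot G alone: 81/2 minutes; Robot A alone: 81 minutes.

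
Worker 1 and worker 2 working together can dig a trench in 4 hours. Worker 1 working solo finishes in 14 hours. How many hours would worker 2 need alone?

28/5 hours

Combined rate is 1/4 per hour.
Known contribution: 1/14 per hour.
So worker 2's rate is 1/4 − 1/14 = 5/28, meaning 28/5 hours alone.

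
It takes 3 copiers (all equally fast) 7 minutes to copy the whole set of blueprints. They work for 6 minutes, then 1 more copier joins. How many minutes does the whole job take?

One copier does 1/21 of the job per minute.
After 6 minutes with 3 copiers, 6/7 is done (1/7 left).
With 4 copiers the rate is 4/21, so the rest takes 1/7 ÷ 4/21 = 3/4 minutes.
Total = 6 + 3/4 = 27/4 minutes.

27/4 minutes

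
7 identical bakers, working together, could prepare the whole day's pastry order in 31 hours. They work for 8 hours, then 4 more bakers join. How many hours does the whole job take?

One baker does 1/217 of the job per hour.
After 8 hours with 7 bakers, 8/31 is done (23/31 left).
With 11 bakers the rate is 11/217, so the rest takes 23/31 ÷ 11/217 = 161/11 hours.
Total = 8 + 161/11 = 249/11 hours.

249/11 hours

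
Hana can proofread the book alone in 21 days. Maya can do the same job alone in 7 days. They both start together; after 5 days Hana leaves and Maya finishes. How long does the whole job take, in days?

In the first 5 days the combined rate is 4/21, so 20/21 of the job is done, leaving 1/21.
After Hana leaves the rate is 1/7 per day; the remaining 1/21 takes 1/3 days.
Total = 5 + 1/3 = 16/3 days.

16/3 days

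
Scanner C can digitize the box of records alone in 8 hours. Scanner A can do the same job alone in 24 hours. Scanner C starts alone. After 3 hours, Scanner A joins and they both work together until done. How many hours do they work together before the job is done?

15/4 hours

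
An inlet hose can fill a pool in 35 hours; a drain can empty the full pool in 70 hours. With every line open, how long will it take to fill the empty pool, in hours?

Net rate = 1/35 − 1/70 = (2 − 1)/70 = 1/70 per hour.
Filling time = 1 ÷ (1/70) = 70 hours.

70 hours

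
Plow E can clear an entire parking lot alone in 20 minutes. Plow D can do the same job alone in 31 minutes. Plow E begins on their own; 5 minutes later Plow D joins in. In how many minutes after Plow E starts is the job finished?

In the first 5 minutes Plow E alone does 5/20 = 1/4 of the job, leaving 3/4.
Once everyone is working, combined rate: 1/20 + 1/31 = (31 + 20)/620 = 51/620 per minute.
Remaining 3/4 at 51/620 per minute takes 155/17 minutes.
Total from the start = 5 + 155/17 = 240/17 minutes.

240/17 minutes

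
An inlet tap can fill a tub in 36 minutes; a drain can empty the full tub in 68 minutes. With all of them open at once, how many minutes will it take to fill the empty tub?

153/2 minutes

Net rate = 1/36 − 1/68 = (17 − 9)/612 = 8/612 = 2/153 per minute.
Filling time = 1 ÷ (2/153) = 153/2 minutes.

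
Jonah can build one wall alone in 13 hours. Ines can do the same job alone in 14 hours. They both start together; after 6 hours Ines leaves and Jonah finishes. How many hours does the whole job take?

In the first 6 hours the combined rate is 27/182, so 81/91 of the job is done, leaving 10/91.
After Ines leaves the rate is 1/13 per hour; the remaining 10/91 takes 10/7 hours.
Total = 6 + 10/7 = 52/7 hours.

52/7 hours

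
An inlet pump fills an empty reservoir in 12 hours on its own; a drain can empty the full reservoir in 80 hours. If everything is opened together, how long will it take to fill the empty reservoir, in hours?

240/17 hours

Net rate = 1/12 − 1/80 = (20 − 3)/240 = 17/240 per hour.
Filling time = 1 ÷ (17/240) = 240/17 hours.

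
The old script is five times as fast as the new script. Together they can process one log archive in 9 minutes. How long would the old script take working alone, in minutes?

Let the new script's rate be r; then the old script's rate is 5r, so together (5 + 1)r = 6r = 1/9.
Thus r = 1/54 per minute.
The new script alone: 54 minutes; the old script alone: 54/5 minutes.

54/5 minutes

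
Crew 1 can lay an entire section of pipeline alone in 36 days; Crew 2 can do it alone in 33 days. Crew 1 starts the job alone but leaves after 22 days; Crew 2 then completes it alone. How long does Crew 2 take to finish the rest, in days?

In 22 days Crew 1 does 22/36 = 11/18 of the job, leaving 7/18.
Crew 2 works at 1/33 per day, so finishing takes 7/18 ÷ 1/33 = 77/6 days.

77/6 days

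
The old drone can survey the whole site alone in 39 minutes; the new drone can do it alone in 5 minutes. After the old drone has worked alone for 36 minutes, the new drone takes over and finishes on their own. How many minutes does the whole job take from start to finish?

473/13 minutes

In 36 minutes the old drone does 36/39 = 12/13 of the job, leaving 1/13.
The new drone works at 1/5 per minute, so finishing takes 1/13 ÷ 1/5 = 5/13 minutes.
Total time = 36 + 5/13 = 473/13 minutes.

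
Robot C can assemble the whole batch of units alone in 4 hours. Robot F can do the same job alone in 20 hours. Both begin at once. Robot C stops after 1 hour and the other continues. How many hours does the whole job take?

In the first 1 hour the combined rate is 3/10, so 3/10 of the job is done, leaving 7/10.
After Robot C leaves the rate is 1/20 per hour; the remaining 7/10 takes 14 hours.
Total = 1 + 14 = 15 hours.

15 hours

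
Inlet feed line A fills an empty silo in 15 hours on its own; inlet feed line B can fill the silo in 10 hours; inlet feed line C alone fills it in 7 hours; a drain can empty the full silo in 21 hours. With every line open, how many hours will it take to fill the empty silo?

42/11 hours

Net rate = 1/15 + 1/10 + 1/7 − 1/21 = (14 + 21 + 30 − 10)/210 = 55/210 = 11/42 per hour.
Filling time = 1 ÷ (11/42) = 42/11 hours.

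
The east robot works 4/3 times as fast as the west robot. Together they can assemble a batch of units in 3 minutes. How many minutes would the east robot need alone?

21/4 minutes

Let the west robot's rate be r; then the east robot's rate is (4/3)r, so together (4/3 + 1)r = (7/3)r = 1/3.
Thus r = 1/7 per minute.
The west robot alone: 7 minutes; the east robot alone: 21/4 minutes.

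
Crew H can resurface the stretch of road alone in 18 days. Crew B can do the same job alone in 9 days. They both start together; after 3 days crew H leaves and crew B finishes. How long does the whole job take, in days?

In the first 3 days the combined rate is 1/6, so 1/2 of the job is done, leaving 1/2.
After crew H leaves the rate is 1/9 per day; the remaining 1/2 takes 9/2 days.
Total = 3 + 9/2 = 15/2 days.

15/2 days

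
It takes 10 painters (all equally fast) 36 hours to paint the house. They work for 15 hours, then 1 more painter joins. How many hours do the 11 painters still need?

210/11 hours

One painter does 1/360 of the job per hour.
After 15 hours with 10 painters, 5/12 is done (7/12 left).
With 11 painters the rate is 11/360, so the rest takes 7/12 ÷ 11/360 = 210/11 hours.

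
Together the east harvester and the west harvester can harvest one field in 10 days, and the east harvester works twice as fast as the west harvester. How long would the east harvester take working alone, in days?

15 days

Let the west harvester's rate be r; then the east harvester's rate is 2r, so together (2 + 1)r = 3r = 1/10.
Thus r = 1/30 per day.
The west harvester alone: 30 days; the east harvester alone: 15 days.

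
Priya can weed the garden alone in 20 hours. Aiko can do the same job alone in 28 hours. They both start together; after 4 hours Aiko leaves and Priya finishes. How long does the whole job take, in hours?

120/7 hours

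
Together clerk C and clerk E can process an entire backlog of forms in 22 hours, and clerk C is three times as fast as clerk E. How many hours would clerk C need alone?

Let clerk E's rate be r; then clerk C's rate is 3r, so together (3 + 1)r = 4r = 1/22.
Thus r = 1/88 per hour.
Clerk E alone: 88 hours; clerk C alone: 88/3 hours.

88/3 hours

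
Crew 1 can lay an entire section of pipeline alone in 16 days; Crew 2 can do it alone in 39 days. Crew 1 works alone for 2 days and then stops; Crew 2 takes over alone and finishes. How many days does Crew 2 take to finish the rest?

273/8 days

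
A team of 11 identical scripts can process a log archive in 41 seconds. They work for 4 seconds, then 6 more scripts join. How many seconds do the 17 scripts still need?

One script does 1/451 of the job per second.
After 4 seconds with 11 scripts, 4/41 is done (37/41 left).
With 17 scripts the rate is 17/451, so the rest takes 37/41 ÷ 17/451 = 407/17 seconds.

407/17 seconds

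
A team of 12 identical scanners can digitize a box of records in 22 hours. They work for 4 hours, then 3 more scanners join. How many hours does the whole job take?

One scanner does 1/264 of the job per hour.
After 4 hours with 12 scanners, 2/11 is done (9/11 left).
With 15 scanners the rate is 15/264 = 5/88, so the rest takes 9/11 ÷ 5/88 = 72/5 hours.
Total = 4 + 72/5 = 92/5 hours.

92/5 hours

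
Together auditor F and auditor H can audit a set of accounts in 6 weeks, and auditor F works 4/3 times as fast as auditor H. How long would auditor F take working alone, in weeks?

Let auditor H's rate be r; then auditor F's rate is (4/3)r, so together (4/3 + 1)r = (7/3)r = 1/6.
Thus r = 1/14 per week.
Auditor H alone: 14 weeks; auditor F alone: 21/2 weeks.

21/2 weeks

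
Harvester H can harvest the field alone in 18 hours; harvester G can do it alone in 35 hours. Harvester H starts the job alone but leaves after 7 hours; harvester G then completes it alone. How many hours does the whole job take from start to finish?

511/18 hours

In 7 hours harvester H does 7/18 of the job, leaving 11/18.
Harvester G works at 1/35 per hour, so finishing takes 11/18 ÷ 1/35 = 385/18 hours.
Total time = 7 + 385/18 = 511/18 hours.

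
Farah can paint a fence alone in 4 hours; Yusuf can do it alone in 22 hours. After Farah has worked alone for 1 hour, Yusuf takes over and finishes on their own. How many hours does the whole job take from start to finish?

In 1 hour Farah does 1/4 of the job, leaving 3/4.
Yusuf works at 1/22 per hour, so finishing takes 3/4 ÷ 1/22 = 33/2 hours.
Total time = 1 + 33/2 = 35/2 hours.

35/2 hours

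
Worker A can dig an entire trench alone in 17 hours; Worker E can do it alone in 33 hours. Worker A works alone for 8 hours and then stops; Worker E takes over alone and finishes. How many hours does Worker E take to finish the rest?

297/17 hours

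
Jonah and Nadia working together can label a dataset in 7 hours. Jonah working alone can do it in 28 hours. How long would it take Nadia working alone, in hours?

Combined rate is 1/7 per hour.
Known contribution: 1/28 per hour.
So Nadia's rate is 1/7 − 1/28 = 3/28, meaning 28/3 hours alone.

28/3 hours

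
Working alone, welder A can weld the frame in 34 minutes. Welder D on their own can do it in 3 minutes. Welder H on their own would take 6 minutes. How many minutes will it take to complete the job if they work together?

17/9 minutes

Combined rate: 1/34 + 1/3 + 1/6 = (3 + 34 + 17)/102 = 54/102 = 9/17 per minute.
Time = 1 ÷ (9/17) = 17/9 minutes.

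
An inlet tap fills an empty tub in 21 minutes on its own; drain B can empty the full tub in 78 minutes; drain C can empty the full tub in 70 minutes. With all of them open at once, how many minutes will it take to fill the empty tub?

195/4 minutes

Net rate = 1/21 − 1/78 − 1/70 = (130 − 35 − 39)/2730 = 56/2730 = 4/195 per minute.
Filling time = 1 ÷ (4/195) = 195/4 minutes.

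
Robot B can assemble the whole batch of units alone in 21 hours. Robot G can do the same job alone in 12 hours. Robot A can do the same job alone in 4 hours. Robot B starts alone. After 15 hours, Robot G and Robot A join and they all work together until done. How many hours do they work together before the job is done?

3/4 hours

In the first 15 hours Robot B alone does 15/21 = 5/7 of the job, leaving 2/7.
Once everyone is working, combined rate: 1/21 + 1/12 + 1/4 = (4 + 7 + 21)/84 = 32/84 = 8/21 per hour.
Remaining 2/7 at 8/21 per hour takes 3/4 hours.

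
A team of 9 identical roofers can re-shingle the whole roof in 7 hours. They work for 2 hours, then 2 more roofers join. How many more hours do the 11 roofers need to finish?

One roofer does 1/63 of the job per hour.
After 2 hours with 9 roofers, 2/7 is done (5/7 left).
With 11 roofers the rate is 11/63, so the rest takes 5/7 ÷ 11/63 = 45/11 hours.

45/11 hours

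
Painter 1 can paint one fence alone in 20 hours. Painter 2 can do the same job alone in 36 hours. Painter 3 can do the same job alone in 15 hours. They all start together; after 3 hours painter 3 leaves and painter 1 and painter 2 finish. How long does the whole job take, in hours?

In the first 3 hours the combined rate is 13/90, so 13/30 of the job is done, leaving 17/30.
After painter 3 leaves the rate is 7/90 per hour; the remaining 17/30 takes 51/7 hours.
Total = 3 + 51/7 = 72/7 hours.

72/7 hours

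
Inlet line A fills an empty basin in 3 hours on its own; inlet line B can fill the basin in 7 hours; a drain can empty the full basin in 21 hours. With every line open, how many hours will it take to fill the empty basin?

Net rate = 1/3 + 1/7 − 1/21 = (7 + 3 − 1)/21 = 9/21 = 3/7 per hour.
Filling time = 1 ÷ (3/7) = 7/3 hours.

7/3 hours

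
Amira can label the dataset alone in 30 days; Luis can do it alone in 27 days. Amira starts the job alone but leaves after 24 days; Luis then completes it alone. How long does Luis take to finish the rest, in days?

In 24 days Amira does 24/30 = 4/5 of the job, leaving 1/5.
Luis works at 1/27 per day, so finishing takes 1/5 ÷ 1/27 = 27/5 days.

27/5 days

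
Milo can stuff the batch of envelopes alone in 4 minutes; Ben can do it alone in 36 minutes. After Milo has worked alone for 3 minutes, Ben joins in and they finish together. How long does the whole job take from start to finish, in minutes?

39/10 minutes

In 3 minutes Milo does 3/4 of the job, leaving 1/4.
Milo and Ben together work at 5/18 per minute, so finishing takes 1/4 ÷ 5/18 = 9/10 minutes.
Total time = 3 + 9/10 = 39/10 minutes.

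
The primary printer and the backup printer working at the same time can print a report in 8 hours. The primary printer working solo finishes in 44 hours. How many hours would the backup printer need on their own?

Combined rate is 1/8 per hour.
Known contribution: 1/44 per hour.
So the backup printer's rate is 1/8 − 1/44 = 9/88, meaning 88/9 hours alone.

88/9 hours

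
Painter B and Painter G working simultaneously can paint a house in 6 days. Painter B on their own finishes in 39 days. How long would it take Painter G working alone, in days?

78/11 days

Combined rate is 1/6 per day.
Known contribution: 1/39 per day.
So Painter G's rate is 1/6 − 1/39 = 11/78, meaning 78/11 days alone.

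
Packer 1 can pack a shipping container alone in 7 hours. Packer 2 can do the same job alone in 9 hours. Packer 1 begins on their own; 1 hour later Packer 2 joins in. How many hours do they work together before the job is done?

27/8 hours

In the first 1 hour Packer 1 alone does 1/7 of the job, leaving 6/7.
Once everyone is working, combined rate: 1/7 + 1/9 = (9 + 7)/63 = 16/63 per hour.
Remaining 6/7 at 16/63 per hour takes 27/8 hours.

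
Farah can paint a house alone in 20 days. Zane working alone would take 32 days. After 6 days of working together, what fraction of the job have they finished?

39/80

Combined rate: 1/20 + 1/32 = (8 + 5)/160 = 13/160 per day.
In 6 days they complete 6·13/160 = 39/80 of the job.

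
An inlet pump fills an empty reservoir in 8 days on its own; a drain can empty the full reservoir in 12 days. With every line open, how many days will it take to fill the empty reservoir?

24 days

Net rate = 1/8 − 1/12 = (3 − 2)/24 = 1/24 per day.
Filling time = 1 ÷ (1/24) = 24 days.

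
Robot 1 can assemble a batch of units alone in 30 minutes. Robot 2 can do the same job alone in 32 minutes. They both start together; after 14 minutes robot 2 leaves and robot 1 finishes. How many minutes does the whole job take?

In the first 14 minutes the combined rate is 31/480, so 217/240 of the job is done, leaving 23/240.
After robot 2 leaves the rate is 1/30 per minute; the remaining 23/240 takes 23/8 minutes.
Total = 14 + 23/8 = 135/8 minutes.

135/8 minutes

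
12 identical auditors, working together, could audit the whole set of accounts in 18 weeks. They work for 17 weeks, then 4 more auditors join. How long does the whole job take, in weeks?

One auditor does 1/216 of the job per week.
After 17 weeks with 12 auditors, 17/18 is done (1/18 left).
With 16 auditors the rate is 16/216 = 2/27, so the rest takes 1/18 ÷ 2/27 = 3/4 weeks.
Total = 17 + 3/4 = 71/4 weeks.

71/4 weeks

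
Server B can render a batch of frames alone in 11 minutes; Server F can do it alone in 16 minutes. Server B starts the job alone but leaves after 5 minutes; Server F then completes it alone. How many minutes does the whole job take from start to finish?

151/11 minutes

In 5 minutes Server B does 5/11 of the job, leaving 6/11.
Server F works at 1/16 per minute, so finishing takes 6/11 ÷ 1/16 = 96/11 minutes.
Total time = 5 + 96/11 = 151/11 minutes.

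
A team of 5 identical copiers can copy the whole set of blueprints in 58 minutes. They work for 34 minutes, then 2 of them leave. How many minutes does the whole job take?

One copier does 1/290 of the job per minute.
After 34 minutes with 5 copiers, 17/29 is done (12/29 left).
With 3 copiers the rate is 3/290, so the rest takes 12/29 ÷ 3/290 = 40 minutes.
Total = 34 + 40 = 74 minutes.

74 minutes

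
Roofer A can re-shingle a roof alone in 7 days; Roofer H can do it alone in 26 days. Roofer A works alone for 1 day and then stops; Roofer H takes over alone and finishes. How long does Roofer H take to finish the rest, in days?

156/7 days

In 1 day Roofer A does 1/7 of the job, leaving 6/7.
Roofer H works at 1/26 per day, so finishing takes 6/7 ÷ 1/26 = 156/7 days.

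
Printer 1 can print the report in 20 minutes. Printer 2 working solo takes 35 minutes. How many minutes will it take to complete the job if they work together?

140/11 minutes

Combined rate: 1/20 + 1/35 = (7 + 4)/140 = 11/140 per minute.
Time = 1 ÷ (11/140) = 140/11 minutes.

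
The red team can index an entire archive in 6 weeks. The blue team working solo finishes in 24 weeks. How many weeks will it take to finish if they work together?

Combined rate: 1/6 + 1/24 = (4 + 1)/24 = 5/24 per week.
Time = 1 ÷ (5/24) = 24/5 weeks.

24/5 weeks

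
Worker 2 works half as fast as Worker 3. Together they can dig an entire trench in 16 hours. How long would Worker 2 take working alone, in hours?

48 hours

Let Worker 3's rate be r; then Worker 2's rate is (1/2)r, so together (1/2 + 1)r = (3/2)r = 1/16.
Thus r = 1/24 per hour.
Worker 3 alone: 24 hours; Worker 2 alone: 48 hours.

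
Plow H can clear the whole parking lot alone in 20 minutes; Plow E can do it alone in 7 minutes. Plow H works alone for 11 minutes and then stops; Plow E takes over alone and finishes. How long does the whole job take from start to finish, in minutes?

In 11 minutes Plow H does 11/20 of the job, leaving 9/20.
Plow E works at 1/7 per minute, so finishing takes 9/20 ÷ 1/7 = 63/20 minutes.
Total time = 11 + 63/20 = 283/20 minutes.

283/20 minutes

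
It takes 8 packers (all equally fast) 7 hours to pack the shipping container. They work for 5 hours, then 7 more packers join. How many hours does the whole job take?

One packer does 1/56 of the job per hour.
After 5 hours with 8 packers, 5/7 is done (2/7 left).
With 15 packers the rate is 15/56, so the rest takes 2/7 ÷ 15/56 = 16/15 hours.
Total = 5 + 16/15 = 91/15 hours.

91/15 hours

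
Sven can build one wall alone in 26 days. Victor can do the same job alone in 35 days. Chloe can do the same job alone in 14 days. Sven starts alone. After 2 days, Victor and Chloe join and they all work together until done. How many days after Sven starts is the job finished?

In the first 2 days Sven alone does 2/26 = 1/13 of the job, leaving 12/13.
Once everyone is working, combined rate: 1/26 + 1/35 + 1/14 = (35 + 26 + 65)/910 = 126/910 = 9/65 per day.
Remaining 12/13 at 9/65 per day takes 20/3 days.
Total from the start = 2 + 20/3 = 26/3 days.

26/3 days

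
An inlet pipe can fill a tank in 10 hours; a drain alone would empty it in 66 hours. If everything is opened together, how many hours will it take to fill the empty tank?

165/14 hours

Net rate = 1/10 − 1/66 = (33 − 5)/330 = 28/330 = 14/165 per hour.
Filling time = 1 ÷ (14/165) = 165/14 hours.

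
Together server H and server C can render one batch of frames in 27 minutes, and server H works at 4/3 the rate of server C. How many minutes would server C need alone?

Let server C's rate be r; then server H's rate is (4/3)r, so together (4/3 + 1)r = (7/3)r = 1/27.
Thus r = 1/63 per minute.
Server C alone: 63 minutes; server H alone: 189/4 minutes.

63 minutes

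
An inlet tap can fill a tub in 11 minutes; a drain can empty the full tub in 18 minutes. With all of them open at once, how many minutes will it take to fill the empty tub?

Net rate = 1/11 − 1/18 = (18 − 11)/198 = 7/198 per minute.
Filling time = 1 ÷ (7/198) = 198/7 minutes.

198/7 minutes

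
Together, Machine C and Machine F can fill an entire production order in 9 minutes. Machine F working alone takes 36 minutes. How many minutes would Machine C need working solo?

12 minutes

Combined rate is 1/9 per minute.
Known contribution: 1/36 per minute.
So Machine C's rate is 1/9 − 1/36 = 1/12, meaning 12 minutes alone.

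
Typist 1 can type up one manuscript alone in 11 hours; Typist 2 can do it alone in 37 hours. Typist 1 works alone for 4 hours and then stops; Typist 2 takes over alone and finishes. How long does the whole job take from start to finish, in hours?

303/11 hours

In 4 hours Typist 1 does 4/11 of the job, leaving 7/11.
Typist 2 works at 1/37 per hour, so finishing takes 7/11 ÷ 1/37 = 259/11 hours.
Total time = 4 + 259/11 = 303/11 hours.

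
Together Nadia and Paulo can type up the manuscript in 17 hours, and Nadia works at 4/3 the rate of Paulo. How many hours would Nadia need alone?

Let Paulo's rate be r; then Nadia's rate is (4/3)r, so together (4/3 + 1)r = (7/3)r = 1/17.
Thus r = 3/119 per hour.
Paulo alone: 119/3 hours; Nadia alone: 119/4 hours.

119/4 hours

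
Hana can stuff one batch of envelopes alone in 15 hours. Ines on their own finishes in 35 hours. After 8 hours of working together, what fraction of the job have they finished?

Combined rate: 1/15 + 1/35 = (7 + 3)/105 = 10/105 = 2/21 per hour.
In 8 hours they complete 8·2/21 = 16/21 of the job.

16/21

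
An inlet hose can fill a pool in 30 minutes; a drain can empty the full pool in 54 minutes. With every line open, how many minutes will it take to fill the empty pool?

Net rate = 1/30 − 1/54 = (9 − 5)/270 = 4/270 = 2/135 per minute.
Filling time = 1 ÷ (2/135) = 135/2 minutes.

135/2 minutes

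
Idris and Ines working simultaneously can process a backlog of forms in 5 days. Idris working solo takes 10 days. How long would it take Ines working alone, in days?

Combined rate is 1/5 per day.
Known contribution: 1/10 per day.
So Ines's rate is 1/5 − 1/10 = 1/10, meaning 10 days alone.

10 days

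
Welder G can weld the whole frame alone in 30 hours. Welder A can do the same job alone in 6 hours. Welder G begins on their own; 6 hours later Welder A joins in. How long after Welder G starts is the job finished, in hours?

10 hours

In the first 6 hours Welder G alone does 6/30 = 1/5 of the job, leaving 4/5.
Once everyone is working, combined rate: 1/30 + 1/6 = (1 + 5)/30 = 6/30 = 1/5 per hour.
Remaining 4/5 at 1/5 per hour takes 4 hours.
Total from the start = 6 + 4 = 10 hours.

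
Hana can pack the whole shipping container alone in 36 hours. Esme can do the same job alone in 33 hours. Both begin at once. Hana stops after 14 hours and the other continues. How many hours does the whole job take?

121/6 hours

In the first 14 hours the combined rate is 23/396, so 161/198 of the job is done, leaving 37/198.
After Hana leaves the rate is 1/33 per hour; the remaining 37/198 takes 37/6 hours.
Total = 14 + 37/6 = 121/6 hours.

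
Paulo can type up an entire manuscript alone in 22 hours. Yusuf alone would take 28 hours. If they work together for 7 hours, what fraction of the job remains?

19/44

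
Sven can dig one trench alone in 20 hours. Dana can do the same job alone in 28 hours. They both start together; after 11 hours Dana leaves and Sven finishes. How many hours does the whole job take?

85/7 hours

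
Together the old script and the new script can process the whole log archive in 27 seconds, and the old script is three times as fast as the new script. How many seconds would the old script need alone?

36 seconds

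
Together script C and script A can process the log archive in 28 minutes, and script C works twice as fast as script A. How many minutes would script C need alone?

42 minutes

Let script A's rate be r; then script C's rate is 2r, so together (2 + 1)r = 3r = 1/28.
Thus r = 1/84 per minute.
Script A alone: 84 minutes; script C alone: 42 minutes.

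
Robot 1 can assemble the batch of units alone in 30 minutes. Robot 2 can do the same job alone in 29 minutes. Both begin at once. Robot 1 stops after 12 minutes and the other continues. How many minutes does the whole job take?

87/5 minutes

In the first 12 minutes the combined rate is 59/870, so 118/145 of the job is done, leaving 27/145.
After robot 1 leaves the rate is 1/29 per minute; the remaining 27/145 takes 27/5 minutes.
Total = 12 + 27/5 = 87/5 minutes.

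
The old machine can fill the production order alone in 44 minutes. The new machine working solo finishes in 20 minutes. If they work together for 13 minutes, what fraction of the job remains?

3/55

Combined rate: 1/44 + 1/20 = (5 + 11)/220 = 16/220 = 4/55 per minute.
In 13 minutes they complete 13·4/55 = 52/55 of the job.
So 3/55 remains.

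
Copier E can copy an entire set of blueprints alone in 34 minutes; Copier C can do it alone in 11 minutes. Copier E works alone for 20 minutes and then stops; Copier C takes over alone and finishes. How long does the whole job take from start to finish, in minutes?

In 20 minutes Copier E does 20/34 = 10/17 of the job, leaving 7/17.
Copier C works at 1/11 per minute, so finishing takes 7/17 ÷ 1/11 = 77/17 minutes.
Total time = 20 + 77/17 = 417/17 minutes.

417/17 minutes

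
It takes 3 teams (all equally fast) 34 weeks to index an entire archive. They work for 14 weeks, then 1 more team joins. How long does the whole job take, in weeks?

One team does 1/102 of the job per week.
After 14 weeks with 3 teams, 7/17 is done (10/17 left).
With 4 teams the rate is 4/102 = 2/51, so the rest takes 10/17 ÷ 2/51 = 15 weeks.
Total = 14 + 15 = 29 weeks.

29 weeks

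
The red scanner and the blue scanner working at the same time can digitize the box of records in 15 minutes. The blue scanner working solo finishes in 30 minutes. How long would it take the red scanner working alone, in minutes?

30 minutes

Combined rate is 1/15 per minute.
Known contribution: 1/30 per minute.
So the red scanner's rate is 1/15 − 1/30 = 1/30, meaning 30 minutes alone.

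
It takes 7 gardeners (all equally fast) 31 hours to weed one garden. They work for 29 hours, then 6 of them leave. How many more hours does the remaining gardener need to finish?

14 hours

One gardener does 1/217 of the job per hour.
After 29 hours with 7 gardeners, 29/31 is done (2/31 left).
With 1 gardener the rate is 1/217, so the rest takes 2/31 ÷ 1/217 = 14 hours.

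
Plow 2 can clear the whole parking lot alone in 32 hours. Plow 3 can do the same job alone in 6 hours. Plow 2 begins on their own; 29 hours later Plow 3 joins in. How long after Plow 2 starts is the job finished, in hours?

In the first 29 hours Plow 2 alone does 29/32 of the job, leaving 3/32.
Once everyone is working, combined rate: 1/32 + 1/6 = (3 + 16)/96 = 19/96 per hour.
Remaining 3/32 at 19/96 per hour takes 9/19 hours.
Total from the start = 29 + 9/19 = 560/19 hours.

560/19 hours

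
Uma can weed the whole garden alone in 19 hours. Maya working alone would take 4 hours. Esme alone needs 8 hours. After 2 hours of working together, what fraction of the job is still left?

11/76

Combined rate: 1/19 + 1/4 + 1/8 = (8 + 38 + 19)/152 = 65/152 per hour.
In 2 hours they complete 2·65/152 = 65/76 of the job.
So 11/76 remains.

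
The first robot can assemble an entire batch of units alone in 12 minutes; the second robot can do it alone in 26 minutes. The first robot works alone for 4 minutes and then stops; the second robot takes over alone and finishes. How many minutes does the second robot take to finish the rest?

52/3 minutes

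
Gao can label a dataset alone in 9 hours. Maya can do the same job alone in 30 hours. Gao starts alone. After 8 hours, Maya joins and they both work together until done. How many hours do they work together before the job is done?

10/13 hours

In the first 8 hours Gao alone does 8/9 of the job, leaving 1/9.
Once everyone is working, combined rate: 1/9 + 1/30 = (10 + 3)/90 = 13/90 per hour.
Remaining 1/9 at 13/90 per hour takes 10/13 hours.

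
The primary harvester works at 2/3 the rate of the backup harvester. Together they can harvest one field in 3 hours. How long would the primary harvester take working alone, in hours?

Let the backup harvester's rate be r; then the primary harvester's rate is (2/3)r, so together (2/3 + 1)r = (5/3)r = 1/3.
Thus r = 1/5 per hour.
The backup harvester alone: 5 hours; the primary harvester alone: 15/2 hours.

15/2 hours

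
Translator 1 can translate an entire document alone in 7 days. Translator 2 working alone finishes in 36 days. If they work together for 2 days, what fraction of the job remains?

83/126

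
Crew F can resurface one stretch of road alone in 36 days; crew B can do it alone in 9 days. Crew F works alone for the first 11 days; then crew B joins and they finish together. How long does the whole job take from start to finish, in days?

16 days

In 11 days crew F does 11/36 of the job, leaving 25/36.
Crew F and crew B together work at 5/36 per day, so finishing takes 25/36 ÷ 5/36 = 5 days.
Total time = 11 + 5 = 16 days.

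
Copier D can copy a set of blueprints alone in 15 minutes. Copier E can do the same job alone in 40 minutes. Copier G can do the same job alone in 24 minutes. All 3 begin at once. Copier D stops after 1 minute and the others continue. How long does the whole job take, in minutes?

In the first 1 minute the combined rate is 2/15, so 2/15 of the job is done, leaving 13/15.
After Copier D leaves the rate is 1/15 per minute; the remaining 13/15 takes 13 minutes.
Total = 1 + 13 = 14 minutes.

14 minutes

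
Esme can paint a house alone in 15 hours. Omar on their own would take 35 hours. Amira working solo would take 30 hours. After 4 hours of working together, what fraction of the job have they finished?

Combined rate: 1/15 + 1/35 + 1/30 = (14 + 6 + 7)/210 = 27/210 = 9/70 per hour.
In 4 hours they complete 4·9/70 = 18/35 of the job.

18/35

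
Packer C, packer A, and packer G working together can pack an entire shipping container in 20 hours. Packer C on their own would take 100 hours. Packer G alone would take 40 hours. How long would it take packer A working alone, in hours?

200/3 hours

Combined rate is 1/20 per hour.
Known contribution: 1/100 + 1/40 = (2 + 5)/200 = 7/200 per hour.
So packer A's rate is 1/20 − 7/200 = 3/200, meaning 200/3 hours alone.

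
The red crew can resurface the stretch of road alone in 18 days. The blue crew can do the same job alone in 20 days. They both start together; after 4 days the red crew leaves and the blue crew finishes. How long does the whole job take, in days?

In the first 4 days the combined rate is 19/180, so 19/45 of the job is done, leaving 26/45.
After the red crew leaves the rate is 1/20 per day; the remaining 26/45 takes 104/9 days.
Total = 4 + 104/9 = 140/9 days.

140/9 days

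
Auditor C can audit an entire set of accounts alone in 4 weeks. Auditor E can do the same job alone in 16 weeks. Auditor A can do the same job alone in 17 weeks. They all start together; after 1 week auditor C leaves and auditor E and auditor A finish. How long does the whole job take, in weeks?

68/11 weeks

In the first 1 week the combined rate is 101/272, so 101/272 of the job is done, leaving 171/272.
After auditor C leaves the rate is 33/272 per week; the remaining 171/272 takes 57/11 weeks.
Total = 1 + 57/11 = 68/11 weeks.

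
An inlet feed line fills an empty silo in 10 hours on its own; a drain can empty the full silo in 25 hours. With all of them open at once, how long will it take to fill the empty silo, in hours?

50/3 hours

Net rate = 1/10 − 1/25 = (5 − 2)/50 = 3/50 per hour.
Filling time = 1 ÷ (3/50) = 50/3 hours.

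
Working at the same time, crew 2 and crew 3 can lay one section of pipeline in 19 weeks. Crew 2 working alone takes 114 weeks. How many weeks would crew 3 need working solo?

Combined rate is 1/19 per week.
Known contribution: 1/114 per week.
So crew 3's rate is 1/19 − 1/114 = 5/114, meaning 114/5 weeks alone.

114/5 weeks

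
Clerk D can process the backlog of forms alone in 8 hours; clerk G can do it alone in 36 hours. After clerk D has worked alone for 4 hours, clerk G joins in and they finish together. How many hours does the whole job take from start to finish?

In 4 hours clerk D does 4/8 = 1/2 of the job, leaving 1/2.
Clerk D and clerk G together work at 11/72 per hour, so finishing takes 1/2 ÷ 11/72 = 36/11 hours.
Total time = 4 + 36/11 = 80/11 hours.

80/11 hours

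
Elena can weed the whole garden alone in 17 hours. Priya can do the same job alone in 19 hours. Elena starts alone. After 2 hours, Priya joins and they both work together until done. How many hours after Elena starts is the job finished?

In the first 2 hours Elena alone does 2/17 of the job, leaving 15/17.
Once everyone is working, combined rate: 1/17 + 1/19 = (19 + 17)/323 = 36/323 per hour.
Remaining 15/17 at 36/323 per hour takes 95/12 hours.
Total from the start = 2 + 95/12 = 119/12 hours.

119/12 hours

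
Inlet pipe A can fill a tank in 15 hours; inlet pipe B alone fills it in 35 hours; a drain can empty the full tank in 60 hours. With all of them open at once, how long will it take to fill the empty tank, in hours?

Net rate = 1/15 + 1/35 − 1/60 = (28 + 12 − 7)/420 = 33/420 = 11/140 per hour.
Filling time = 1 ÷ (11/140) = 140/11 hours.

140/11 hours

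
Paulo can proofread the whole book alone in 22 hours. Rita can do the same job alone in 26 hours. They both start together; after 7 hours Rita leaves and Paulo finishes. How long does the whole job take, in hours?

In the first 7 hours the combined rate is 12/143, so 84/143 of the job is done, leaving 59/143.
After Rita leaves the rate is 1/22 per hour; the remaining 59/143 takes 118/13 hours.
Total = 7 + 118/13 = 209/13 hours.

209/13 hours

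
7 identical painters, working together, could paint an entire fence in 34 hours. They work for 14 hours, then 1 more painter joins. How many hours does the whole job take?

63/2 hours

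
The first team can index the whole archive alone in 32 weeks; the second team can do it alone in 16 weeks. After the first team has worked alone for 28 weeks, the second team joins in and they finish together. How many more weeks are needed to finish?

In 28 weeks the first team does 28/32 = 7/8 of the job, leaving 1/8.
The first team and the second team together work at 3/32 per week, so finishing takes 1/8 ÷ 3/32 = 4/3 weeks.

4/3 weeks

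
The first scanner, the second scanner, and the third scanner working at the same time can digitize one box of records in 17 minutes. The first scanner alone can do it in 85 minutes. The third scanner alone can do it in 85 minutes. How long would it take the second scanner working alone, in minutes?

Combined rate is 1/17 per minute.
Known contribution: 1/85 + 1/85 = (1 + 1)/85 = 2/85 per minute.
So the second scanner's rate is 1/17 − 2/85 = 3/85, meaning 85/3 minutes alone.

85/3 minutes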